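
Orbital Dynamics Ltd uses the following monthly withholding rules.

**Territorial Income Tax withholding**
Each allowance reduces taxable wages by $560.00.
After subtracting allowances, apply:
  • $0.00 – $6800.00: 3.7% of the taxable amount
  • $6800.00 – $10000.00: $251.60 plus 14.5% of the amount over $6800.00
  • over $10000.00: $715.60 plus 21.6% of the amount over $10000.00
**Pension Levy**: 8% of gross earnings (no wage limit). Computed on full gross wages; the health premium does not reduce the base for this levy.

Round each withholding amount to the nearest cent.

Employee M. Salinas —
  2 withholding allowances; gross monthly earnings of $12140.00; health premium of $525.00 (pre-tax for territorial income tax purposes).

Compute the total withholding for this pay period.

Territorial Income Tax: taxable = $12140.00 − $525.00 − 2×$560.00 = $10495.00
  $715.60 + 21.6% × ($10495.00 − $10000.00) = $715.60 + 21.6% × $495.00 = $822.52
Pension Levy: 8% × $12140.00 = $971.20
Total: $822.52 + $971.20 = $1793.72

$1793.72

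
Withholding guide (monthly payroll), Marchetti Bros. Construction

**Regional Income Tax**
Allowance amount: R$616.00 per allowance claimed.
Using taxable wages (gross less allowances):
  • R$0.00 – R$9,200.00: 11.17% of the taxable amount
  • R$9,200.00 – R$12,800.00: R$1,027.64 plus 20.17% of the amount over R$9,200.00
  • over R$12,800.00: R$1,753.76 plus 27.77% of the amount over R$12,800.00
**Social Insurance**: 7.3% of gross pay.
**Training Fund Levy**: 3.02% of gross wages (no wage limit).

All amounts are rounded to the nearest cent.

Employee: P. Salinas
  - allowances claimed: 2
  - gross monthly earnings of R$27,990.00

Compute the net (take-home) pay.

R$19,471.53

Regional Income Tax: taxable = R$27,990.00 − 2×R$616.00 = R$26,758.00
  R$1,753.76 + 27.77% × (R$26,758.00 − R$12,800.00) = R$1,753.76 + 27.77% × R$13,958.00 = R$5,629.90
Social Insurance: 7.3% × R$27,990.00 = R$2,043.27
Training Fund Levy: 3.02% × R$27,990.00 = R$845.30
Total withheld: R$5,629.90 + R$2,043.27 + R$845.30 = R$8,518.47
Net pay: R$27,990.00 − R$8,518.47 = R$19,471.53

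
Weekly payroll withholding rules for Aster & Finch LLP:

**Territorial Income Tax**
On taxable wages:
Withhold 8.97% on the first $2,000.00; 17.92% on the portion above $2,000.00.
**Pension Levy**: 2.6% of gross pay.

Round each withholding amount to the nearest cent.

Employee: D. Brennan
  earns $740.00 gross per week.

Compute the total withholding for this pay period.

Territorial Income Tax: taxable = $740.00
  8.97% × $740.00 = $66.38
Pension Levy: 2.6% × $740.00 = $19.24
Total: $66.38 + $19.24 = $85.62

$85.62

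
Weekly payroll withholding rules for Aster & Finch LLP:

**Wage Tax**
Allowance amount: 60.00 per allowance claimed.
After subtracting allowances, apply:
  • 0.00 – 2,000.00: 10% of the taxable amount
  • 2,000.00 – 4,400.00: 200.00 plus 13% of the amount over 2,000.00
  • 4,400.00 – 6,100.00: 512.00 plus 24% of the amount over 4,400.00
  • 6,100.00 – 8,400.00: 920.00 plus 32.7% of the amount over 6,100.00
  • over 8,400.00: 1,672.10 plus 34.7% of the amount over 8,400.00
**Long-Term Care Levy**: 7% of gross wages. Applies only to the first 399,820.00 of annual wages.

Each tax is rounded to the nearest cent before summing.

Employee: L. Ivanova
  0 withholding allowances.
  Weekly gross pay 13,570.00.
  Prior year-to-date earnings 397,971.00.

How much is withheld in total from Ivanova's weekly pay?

Wage Tax: taxable = 13,570.00
  1,672.10 + 34.7% × (13,570.00 − 8,400.00) = 1,672.10 + 34.7% × 5,170.00 = 3,466.09
Long-Term Care Levy: cap 399,820.00 − YTD 397,971.00 = 1,849.00 subject; 7% × 1,849.00 = 129.43
Total: 3,466.09 + 129.43 = 3,595.52

3,595.52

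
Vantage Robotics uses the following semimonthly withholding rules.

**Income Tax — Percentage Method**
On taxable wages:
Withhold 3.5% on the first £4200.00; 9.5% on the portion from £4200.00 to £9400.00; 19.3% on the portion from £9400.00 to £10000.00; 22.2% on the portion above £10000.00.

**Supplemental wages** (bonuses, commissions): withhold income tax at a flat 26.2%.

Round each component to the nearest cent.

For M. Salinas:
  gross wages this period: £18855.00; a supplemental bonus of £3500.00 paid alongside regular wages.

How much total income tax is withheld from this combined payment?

Income Tax: taxable = £18855.00
  £756.80 + 22.2% × (£18855.00 − £10000.00) = £756.80 + 22.2% × £8855.00 = £2722.61
Supplemental (26.2% flat on bonus): 26.2% × £3500.00 = £917.00
Total income tax: £2722.61 + £917.00 = £3639.61

£3639.61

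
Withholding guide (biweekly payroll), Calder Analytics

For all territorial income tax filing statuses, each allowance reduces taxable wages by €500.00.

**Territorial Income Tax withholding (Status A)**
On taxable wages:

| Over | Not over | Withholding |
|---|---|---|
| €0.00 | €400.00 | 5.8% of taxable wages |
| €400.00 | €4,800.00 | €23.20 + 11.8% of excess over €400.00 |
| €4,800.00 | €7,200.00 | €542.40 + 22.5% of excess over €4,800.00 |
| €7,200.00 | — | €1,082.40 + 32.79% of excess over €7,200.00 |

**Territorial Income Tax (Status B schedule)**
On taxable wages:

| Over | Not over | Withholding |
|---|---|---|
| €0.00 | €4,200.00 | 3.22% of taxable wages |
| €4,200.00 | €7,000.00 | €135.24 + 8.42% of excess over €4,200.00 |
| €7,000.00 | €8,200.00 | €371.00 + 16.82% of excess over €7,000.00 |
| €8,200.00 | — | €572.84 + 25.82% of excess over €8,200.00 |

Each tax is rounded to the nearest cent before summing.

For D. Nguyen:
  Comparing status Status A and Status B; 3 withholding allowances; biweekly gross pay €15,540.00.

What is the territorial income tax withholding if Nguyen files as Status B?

Territorial Income Tax (Status B): taxable = €15,540.00 − 3×€500.00 = €14,040.00
  €572.84 + 25.82% × (€14,040.00 − €8,200.00) = €572.84 + 25.82% × €5,840.00 = €2,080.73

€2,080.73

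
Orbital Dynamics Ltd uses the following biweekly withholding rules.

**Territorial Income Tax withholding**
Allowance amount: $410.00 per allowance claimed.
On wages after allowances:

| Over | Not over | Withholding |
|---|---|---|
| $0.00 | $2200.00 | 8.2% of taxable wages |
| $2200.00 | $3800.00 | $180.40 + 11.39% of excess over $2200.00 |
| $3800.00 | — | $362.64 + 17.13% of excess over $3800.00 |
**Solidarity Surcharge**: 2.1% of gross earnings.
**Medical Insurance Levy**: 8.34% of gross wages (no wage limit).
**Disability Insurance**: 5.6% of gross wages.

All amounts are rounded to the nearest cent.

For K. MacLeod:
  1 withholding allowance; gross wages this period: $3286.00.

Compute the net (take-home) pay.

Territorial Income Tax: taxable = $3286.00 − 1×$410.00 = $2876.00
  $180.40 + 11.39% × ($2876.00 − $2200.00) = $180.40 + 11.39% × $676.00 = $257.40
Solidarity Surcharge: 2.1% × $3286.00 = $69.01
Medical Insurance Levy: 8.34% × $3286.00 = $274.05
Disability Insurance: 5.6% × $3286.00 = $184.02
Total withheld: $257.40 + $69.01 + $274.05 + $184.02 = $784.48
Net pay: $3286.00 − $784.48 = $2501.52

$2501.52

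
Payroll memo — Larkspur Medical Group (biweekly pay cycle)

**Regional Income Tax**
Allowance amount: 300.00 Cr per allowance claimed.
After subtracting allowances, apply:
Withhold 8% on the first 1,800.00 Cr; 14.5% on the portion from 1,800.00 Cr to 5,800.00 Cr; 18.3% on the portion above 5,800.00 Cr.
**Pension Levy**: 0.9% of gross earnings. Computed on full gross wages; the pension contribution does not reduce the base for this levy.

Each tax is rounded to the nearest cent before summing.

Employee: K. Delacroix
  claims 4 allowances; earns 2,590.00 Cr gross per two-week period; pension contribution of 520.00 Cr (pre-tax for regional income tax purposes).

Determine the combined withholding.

Regional Income Tax: taxable = 2,590.00 Cr − 520.00 Cr − 4×300.00 Cr = 870.00 Cr
  8% × 870.00 Cr = 69.60 Cr
Pension Levy: 0.9% × 2,590.00 Cr = 23.31 Cr
Total: 69.60 Cr + 23.31 Cr = 92.91 Cr

92.91 Cr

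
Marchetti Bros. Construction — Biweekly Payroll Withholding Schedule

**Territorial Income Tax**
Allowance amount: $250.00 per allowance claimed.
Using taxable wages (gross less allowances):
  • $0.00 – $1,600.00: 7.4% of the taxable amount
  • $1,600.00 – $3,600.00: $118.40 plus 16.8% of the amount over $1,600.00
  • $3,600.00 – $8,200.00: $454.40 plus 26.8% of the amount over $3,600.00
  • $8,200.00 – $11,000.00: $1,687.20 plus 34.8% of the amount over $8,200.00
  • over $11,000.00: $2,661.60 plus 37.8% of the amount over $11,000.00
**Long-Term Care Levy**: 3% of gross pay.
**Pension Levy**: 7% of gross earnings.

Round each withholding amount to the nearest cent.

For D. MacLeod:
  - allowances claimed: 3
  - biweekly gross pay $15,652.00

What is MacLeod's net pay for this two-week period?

Territorial Income Tax: taxable = $15,652.00 − 3×$250.00 = $14,902.00
  $2,661.60 + 37.8% × ($14,902.00 − $11,000.00) = $2,661.60 + 37.8% × $3,902.00 = $4,136.56
Long-Term Care Levy: 3% × $15,652.00 = $469.56
Pension Levy: 7% × $15,652.00 = $1,095.64
Total withheld: $4,136.56 + $469.56 + $1,095.64 = $5,701.76
Net pay: $15,652.00 − $5,701.76 = $9,950.24

$9,950.24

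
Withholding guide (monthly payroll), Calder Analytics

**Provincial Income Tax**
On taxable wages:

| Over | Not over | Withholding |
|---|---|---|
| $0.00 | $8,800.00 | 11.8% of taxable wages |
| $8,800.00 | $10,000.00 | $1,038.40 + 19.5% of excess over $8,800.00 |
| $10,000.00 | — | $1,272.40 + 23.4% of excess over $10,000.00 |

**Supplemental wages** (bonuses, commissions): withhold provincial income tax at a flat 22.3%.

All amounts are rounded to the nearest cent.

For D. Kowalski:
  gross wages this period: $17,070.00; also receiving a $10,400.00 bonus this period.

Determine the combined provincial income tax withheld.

$5,245.98

Provincial Income Tax: taxable = $17,070.00
  $1,272.40 + 23.4% × ($17,070.00 − $10,000.00) = $1,272.40 + 23.4% × $7,070.00 = $2,926.78
Supplemental (22.3% flat on bonus): 22.3% × $10,400.00 = $2,319.20
Total provincial income tax: $2,926.78 + $2,319.20 = $5,245.98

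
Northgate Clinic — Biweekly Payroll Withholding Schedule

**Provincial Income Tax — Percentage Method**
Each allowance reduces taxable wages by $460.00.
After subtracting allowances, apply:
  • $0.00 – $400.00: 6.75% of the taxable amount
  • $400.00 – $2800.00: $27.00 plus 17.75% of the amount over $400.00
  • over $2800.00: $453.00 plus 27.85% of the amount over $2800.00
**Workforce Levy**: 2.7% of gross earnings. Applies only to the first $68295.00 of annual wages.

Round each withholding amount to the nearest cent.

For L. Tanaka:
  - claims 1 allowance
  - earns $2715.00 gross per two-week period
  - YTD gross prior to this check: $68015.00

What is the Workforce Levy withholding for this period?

$7.56

Workforce Levy: cap $68295.00 − YTD $68015.00 = $280.00 subject; 2.7% × $280.00 = $7.56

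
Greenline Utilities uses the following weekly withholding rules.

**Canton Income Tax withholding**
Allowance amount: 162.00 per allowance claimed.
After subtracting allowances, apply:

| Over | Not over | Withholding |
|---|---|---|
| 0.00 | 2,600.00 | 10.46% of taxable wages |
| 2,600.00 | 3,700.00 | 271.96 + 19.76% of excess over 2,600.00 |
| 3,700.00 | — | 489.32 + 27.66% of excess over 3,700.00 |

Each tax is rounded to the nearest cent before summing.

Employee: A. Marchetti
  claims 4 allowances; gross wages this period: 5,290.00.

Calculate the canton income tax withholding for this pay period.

Canton Income Tax: taxable = 5,290.00 − 4×162.00 = 4,642.00
  489.32 + 27.66% × (4,642.00 − 3,700.00) = 489.32 + 27.66% × 942.00 = 749.88

749.88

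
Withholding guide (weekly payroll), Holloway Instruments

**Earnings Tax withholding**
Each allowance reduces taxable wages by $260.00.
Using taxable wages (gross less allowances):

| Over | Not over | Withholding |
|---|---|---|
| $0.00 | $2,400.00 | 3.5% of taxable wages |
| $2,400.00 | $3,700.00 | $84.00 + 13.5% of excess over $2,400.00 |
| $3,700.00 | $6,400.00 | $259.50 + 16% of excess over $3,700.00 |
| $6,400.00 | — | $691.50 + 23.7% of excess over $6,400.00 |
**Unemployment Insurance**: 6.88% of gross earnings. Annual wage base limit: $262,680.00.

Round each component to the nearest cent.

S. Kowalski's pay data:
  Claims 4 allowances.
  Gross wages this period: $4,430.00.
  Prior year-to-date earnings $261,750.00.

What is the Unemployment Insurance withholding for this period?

$63.98

Unemployment Insurance: cap $262,680.00 − YTD $261,750.00 = $930.00 subject; 6.88% × $930.00 = $63.98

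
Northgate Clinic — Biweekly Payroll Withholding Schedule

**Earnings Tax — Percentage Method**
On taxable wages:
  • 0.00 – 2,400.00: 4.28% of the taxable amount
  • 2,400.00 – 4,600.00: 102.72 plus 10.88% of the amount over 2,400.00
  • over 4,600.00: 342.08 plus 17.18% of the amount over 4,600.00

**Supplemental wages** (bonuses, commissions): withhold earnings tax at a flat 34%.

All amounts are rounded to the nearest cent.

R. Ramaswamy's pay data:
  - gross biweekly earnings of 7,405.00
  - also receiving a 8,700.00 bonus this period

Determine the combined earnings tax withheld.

3,781.98

Earnings Tax: taxable = 7,405.00
  342.08 + 17.18% × (7,405.00 − 4,600.00) = 342.08 + 17.18% × 2,805.00 = 823.98
Supplemental (34% flat on bonus): 34% × 8,700.00 = 2,958.00
Total earnings tax: 823.98 + 2,958.00 = 3,781.98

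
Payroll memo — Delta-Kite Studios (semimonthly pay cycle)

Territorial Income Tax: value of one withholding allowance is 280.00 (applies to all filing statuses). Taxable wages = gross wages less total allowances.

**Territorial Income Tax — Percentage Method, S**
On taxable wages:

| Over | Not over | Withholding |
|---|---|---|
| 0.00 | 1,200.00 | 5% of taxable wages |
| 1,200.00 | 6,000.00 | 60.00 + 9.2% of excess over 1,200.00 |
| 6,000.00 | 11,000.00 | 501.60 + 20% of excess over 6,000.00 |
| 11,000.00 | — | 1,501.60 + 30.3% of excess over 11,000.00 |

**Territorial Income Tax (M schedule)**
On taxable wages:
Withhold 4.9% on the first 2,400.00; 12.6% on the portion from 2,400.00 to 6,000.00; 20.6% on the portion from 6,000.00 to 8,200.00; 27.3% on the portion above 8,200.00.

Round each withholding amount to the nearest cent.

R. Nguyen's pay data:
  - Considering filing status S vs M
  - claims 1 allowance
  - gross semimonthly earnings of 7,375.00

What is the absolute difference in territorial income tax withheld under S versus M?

Territorial Income Tax (S): taxable = 7,375.00 − 1×280.00 = 7,095.00
  501.60 + 20% × (7,095.00 − 6,000.00) = 501.60 + 20% × 1,095.00 = 720.60
Territorial Income Tax (M): taxable = 7,375.00 − 1×280.00 = 7,095.00
  571.20 + 20.6% × (7,095.00 − 6,000.00) = 571.20 + 20.6% × 1,095.00 = 796.77
Difference: |720.60 − 796.77| = 76.17 (higher under M)

76.17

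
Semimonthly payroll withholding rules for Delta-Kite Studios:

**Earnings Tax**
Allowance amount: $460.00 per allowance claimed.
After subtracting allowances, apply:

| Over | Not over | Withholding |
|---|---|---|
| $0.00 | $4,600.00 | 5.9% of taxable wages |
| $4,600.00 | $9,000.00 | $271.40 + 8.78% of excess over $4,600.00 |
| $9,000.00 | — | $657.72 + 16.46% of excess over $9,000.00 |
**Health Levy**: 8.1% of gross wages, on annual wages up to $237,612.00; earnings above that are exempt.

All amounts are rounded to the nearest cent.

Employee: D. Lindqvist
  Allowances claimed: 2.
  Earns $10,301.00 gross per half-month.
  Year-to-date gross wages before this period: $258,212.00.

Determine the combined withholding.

Earnings Tax: taxable = $10,301.00 − 2×$460.00 = $9,381.00
  $657.72 + 16.46% × ($9,381.00 − $9,000.00) = $657.72 + 16.46% × $381.00 = $720.43
Health Levy: YTD $258,212.00 ≥ cap $237,612.00 → $0.00
Total: $720.43 + $0.00 = $720.43

$720.43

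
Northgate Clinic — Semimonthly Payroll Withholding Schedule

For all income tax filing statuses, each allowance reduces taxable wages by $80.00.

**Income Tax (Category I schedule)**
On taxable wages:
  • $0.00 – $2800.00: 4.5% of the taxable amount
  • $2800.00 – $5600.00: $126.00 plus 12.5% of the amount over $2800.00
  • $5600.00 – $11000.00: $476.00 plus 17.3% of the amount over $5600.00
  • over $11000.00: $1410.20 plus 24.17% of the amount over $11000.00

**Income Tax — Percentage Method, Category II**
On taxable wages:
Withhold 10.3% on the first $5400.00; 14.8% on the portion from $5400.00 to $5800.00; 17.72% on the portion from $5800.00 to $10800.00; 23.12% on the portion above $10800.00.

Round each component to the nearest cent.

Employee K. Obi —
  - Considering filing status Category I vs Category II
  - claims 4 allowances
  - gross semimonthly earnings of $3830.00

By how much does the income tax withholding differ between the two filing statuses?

Income Tax (Category I): taxable = $3830.00 − 4×$80.00 = $3510.00
  $126.00 + 12.5% × ($3510.00 − $2800.00) = $126.00 + 12.5% × $710.00 = $214.75
Income Tax (Category II): taxable = $3830.00 − 4×$80.00 = $3510.00
  10.3% × $3510.00 = $361.53
Difference: |$214.75 − $361.53| = $146.78 (higher under Category II)

$146.78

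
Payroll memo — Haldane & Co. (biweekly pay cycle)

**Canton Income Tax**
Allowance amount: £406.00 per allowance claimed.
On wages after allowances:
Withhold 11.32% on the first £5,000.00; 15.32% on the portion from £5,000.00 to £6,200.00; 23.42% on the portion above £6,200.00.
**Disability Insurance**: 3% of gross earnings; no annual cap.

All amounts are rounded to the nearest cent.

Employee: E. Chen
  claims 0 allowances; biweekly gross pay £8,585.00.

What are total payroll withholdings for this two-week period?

Canton Income Tax: taxable = £8,585.00
  £749.84 + 23.42% × (£8,585.00 − £6,200.00) = £749.84 + 23.42% × £2,385.00 = £1,308.41
Disability Insurance: 3% × £8,585.00 = £257.55
Total: £1,308.41 + £257.55 = £1,565.96

£1,565.96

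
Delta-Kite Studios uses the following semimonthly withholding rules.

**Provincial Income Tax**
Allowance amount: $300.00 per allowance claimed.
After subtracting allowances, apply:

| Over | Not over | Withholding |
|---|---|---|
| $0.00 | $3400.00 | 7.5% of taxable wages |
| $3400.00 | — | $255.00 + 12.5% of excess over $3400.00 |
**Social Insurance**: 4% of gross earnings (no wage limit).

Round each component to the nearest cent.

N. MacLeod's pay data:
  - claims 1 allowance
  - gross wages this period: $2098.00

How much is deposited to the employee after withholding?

$1879.23

Provincial Income Tax: taxable = $2098.00 − 1×$300.00 = $1798.00
  7.5% × $1798.00 = $134.85
Social Insurance: 4% × $2098.00 = $83.92
Total withheld: $134.85 + $83.92 = $218.77
Net pay: $2098.00 − $218.77 = $1879.23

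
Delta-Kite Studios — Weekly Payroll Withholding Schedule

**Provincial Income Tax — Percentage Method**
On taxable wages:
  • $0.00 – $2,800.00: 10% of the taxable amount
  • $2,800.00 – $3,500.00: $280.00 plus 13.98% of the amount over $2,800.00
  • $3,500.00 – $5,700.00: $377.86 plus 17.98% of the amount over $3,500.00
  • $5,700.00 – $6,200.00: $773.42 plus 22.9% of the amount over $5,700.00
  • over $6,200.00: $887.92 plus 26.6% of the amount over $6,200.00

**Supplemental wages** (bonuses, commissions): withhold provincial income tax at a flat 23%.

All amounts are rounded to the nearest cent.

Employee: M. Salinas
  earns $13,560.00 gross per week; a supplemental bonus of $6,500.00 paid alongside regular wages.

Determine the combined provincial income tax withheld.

$4,340.68

Provincial Income Tax: taxable = $13,560.00
  $887.92 + 26.6% × ($13,560.00 − $6,200.00) = $887.92 + 26.6% × $7,360.00 = $2,845.68
Supplemental (23% flat on bonus): 23% × $6,500.00 = $1,495.00
Total provincial income tax: $2,845.68 + $1,495.00 = $4,340.68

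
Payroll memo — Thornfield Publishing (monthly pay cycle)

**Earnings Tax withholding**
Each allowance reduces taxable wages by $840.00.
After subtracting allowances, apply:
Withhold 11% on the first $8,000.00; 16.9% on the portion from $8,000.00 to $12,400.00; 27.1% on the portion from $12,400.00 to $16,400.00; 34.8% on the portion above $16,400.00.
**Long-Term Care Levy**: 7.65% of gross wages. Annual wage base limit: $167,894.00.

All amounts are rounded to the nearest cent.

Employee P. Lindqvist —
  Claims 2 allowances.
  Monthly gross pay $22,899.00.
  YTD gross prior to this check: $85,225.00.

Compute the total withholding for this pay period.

$6,136.38

Earnings Tax: taxable = $22,899.00 − 2×$840.00 = $21,219.00
  $2,707.60 + 34.8% × ($21,219.00 − $16,400.00) = $2,707.60 + 34.8% × $4,819.00 = $4,384.61
Long-Term Care Levy: 7.65% × $22,899.00 = $1,751.77
Total: $4,384.61 + $1,751.77 = $6,136.38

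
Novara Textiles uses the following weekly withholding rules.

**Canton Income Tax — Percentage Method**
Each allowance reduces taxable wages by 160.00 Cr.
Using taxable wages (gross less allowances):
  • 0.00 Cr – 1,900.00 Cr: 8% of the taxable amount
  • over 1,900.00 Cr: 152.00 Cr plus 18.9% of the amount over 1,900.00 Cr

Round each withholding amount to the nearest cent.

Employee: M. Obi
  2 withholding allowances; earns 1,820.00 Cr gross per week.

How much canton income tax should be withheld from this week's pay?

Canton Income Tax: taxable = 1,820.00 Cr − 2×160.00 Cr = 1,500.00 Cr
  8% × 1,500.00 Cr = 120.00 Cr

120.00 Cr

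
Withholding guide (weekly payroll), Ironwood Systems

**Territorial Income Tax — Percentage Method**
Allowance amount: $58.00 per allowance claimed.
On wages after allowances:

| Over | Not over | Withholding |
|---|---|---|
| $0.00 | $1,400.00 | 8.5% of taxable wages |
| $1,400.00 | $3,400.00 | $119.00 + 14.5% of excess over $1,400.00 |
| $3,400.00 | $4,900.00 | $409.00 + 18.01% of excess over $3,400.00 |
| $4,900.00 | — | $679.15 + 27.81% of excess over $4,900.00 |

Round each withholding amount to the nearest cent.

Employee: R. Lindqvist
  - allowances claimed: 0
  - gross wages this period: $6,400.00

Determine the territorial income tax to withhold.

$1,096.30

Territorial Income Tax: taxable = $6,400.00
  $679.15 + 27.81% × ($6,400.00 − $4,900.00) = $679.15 + 27.81% × $1,500.00 = $1,096.30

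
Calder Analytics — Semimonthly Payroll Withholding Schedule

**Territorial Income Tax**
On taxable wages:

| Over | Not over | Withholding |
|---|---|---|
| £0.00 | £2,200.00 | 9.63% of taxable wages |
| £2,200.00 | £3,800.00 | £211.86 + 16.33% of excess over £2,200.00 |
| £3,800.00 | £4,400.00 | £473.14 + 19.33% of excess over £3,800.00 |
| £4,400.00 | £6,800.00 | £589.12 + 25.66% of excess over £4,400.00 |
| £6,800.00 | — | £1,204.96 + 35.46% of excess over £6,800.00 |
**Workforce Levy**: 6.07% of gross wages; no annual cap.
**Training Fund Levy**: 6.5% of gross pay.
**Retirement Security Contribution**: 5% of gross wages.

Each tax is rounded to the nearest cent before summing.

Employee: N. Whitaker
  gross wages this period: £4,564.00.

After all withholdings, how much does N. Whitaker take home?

Territorial Income Tax: taxable = £4,564.00
  £589.12 + 25.66% × (£4,564.00 − £4,400.00) = £589.12 + 25.66% × £164.00 = £631.20
Workforce Levy: 6.07% × £4,564.00 = £277.03
Training Fund Levy: 6.5% × £4,564.00 = £296.66
Retirement Security Contribution: 5% × £4,564.00 = £228.20
Total withheld: £631.20 + £277.03 + £296.66 + £228.20 = £1,433.09
Net pay: £4,564.00 − £1,433.09 = £3,130.91

£3,130.91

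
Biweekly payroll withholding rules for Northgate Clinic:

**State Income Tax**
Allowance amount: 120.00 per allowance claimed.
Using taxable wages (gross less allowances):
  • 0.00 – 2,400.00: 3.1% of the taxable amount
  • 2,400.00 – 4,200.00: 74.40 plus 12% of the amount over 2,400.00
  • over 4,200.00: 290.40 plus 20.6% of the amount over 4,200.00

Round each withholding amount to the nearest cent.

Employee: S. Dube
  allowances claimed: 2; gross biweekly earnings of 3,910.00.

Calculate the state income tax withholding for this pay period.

226.80

State Income Tax: taxable = 3,910.00 − 2×120.00 = 3,670.00
  74.40 + 12% × (3,670.00 − 2,400.00) = 74.40 + 12% × 1,270.00 = 226.80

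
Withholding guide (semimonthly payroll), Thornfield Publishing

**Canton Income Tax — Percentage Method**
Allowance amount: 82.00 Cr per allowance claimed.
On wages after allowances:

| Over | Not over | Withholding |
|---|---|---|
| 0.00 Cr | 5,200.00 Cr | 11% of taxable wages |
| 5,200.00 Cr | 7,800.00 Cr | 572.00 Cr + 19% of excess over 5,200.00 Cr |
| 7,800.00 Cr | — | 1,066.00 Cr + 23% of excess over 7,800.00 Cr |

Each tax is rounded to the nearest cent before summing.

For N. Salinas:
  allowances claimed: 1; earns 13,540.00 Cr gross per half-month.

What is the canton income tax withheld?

2,367.34 Cr

Canton Income Tax: taxable = 13,540.00 Cr − 1×82.00 Cr = 13,458.00 Cr
  1,066.00 Cr + 23% × (13,458.00 Cr − 7,800.00 Cr) = 1,066.00 Cr + 23% × 5,658.00 Cr = 2,367.34 Cr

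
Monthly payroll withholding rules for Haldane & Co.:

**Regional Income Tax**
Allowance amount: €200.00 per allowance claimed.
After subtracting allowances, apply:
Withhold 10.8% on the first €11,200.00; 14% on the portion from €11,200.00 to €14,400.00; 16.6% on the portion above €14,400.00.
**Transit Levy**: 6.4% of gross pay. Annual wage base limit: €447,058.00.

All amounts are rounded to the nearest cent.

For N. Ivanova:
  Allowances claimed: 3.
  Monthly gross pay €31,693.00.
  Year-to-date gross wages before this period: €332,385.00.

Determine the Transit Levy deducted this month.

€2,028.35

Transit Levy: 6.4% × €31,693.00 = €2,028.35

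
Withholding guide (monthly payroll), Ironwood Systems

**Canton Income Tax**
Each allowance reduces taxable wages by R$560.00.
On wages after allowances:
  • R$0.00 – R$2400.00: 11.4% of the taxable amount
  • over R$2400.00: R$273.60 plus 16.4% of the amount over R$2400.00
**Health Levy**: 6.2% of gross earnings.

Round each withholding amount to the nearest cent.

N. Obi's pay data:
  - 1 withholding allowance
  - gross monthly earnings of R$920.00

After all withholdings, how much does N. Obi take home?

Canton Income Tax: taxable = R$920.00 − 1×R$560.00 = R$360.00
  11.4% × R$360.00 = R$41.04
Health Levy: 6.2% × R$920.00 = R$57.04
Total withheld: R$41.04 + R$57.04 = R$98.08
Net pay: R$920.00 − R$98.08 = R$821.92

R$821.92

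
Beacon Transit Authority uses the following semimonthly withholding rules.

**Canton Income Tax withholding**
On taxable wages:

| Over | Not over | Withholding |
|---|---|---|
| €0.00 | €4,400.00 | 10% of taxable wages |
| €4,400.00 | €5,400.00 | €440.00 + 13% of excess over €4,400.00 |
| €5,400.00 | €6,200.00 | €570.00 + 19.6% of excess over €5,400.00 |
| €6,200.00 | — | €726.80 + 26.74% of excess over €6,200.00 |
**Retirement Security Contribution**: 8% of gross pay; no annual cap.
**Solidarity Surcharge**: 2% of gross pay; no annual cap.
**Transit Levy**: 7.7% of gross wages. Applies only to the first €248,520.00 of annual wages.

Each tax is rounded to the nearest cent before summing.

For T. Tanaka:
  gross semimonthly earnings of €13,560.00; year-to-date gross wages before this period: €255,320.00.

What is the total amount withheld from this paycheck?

€4,050.86

Canton Income Tax: taxable = €13,560.00
  €726.80 + 26.74% × (€13,560.00 − €6,200.00) = €726.80 + 26.74% × €7,360.00 = €2,694.86
Retirement Security Contribution: 8% × €13,560.00 = €1,084.80
Solidarity Surcharge: 2% × €13,560.00 = €271.20
Transit Levy: YTD €255,320.00 ≥ cap €248,520.00 → €0.00
Total: €2,694.86 + €1,084.80 + €271.20 + €0.00 = €4,050.86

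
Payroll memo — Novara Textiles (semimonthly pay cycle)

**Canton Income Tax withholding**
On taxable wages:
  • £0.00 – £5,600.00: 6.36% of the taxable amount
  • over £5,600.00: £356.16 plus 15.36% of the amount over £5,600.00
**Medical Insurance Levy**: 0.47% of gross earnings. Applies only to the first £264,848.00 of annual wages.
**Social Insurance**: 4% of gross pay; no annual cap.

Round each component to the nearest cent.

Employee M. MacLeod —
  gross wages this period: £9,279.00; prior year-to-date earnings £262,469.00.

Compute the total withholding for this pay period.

Canton Income Tax: taxable = £9,279.00
  £356.16 + 15.36% × (£9,279.00 − £5,600.00) = £356.16 + 15.36% × £3,679.00 = £921.25
Medical Insurance Levy: cap £264,848.00 − YTD £262,469.00 = £2,379.00 subject; 0.47% × £2,379.00 = £11.18
Social Insurance: 4% × £9,279.00 = £371.16
Total: £921.25 + £11.18 + £371.16 = £1,303.59

£1,303.59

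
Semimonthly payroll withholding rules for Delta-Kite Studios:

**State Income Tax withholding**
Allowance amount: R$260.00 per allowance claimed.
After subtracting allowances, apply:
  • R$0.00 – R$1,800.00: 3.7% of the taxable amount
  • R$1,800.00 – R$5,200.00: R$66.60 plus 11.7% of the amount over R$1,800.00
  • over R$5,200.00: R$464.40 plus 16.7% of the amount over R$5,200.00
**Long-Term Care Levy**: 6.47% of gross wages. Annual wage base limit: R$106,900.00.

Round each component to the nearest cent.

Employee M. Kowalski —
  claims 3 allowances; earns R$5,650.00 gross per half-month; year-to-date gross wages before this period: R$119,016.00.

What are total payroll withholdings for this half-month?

State Income Tax: taxable = R$5,650.00 − 3×R$260.00 = R$4,870.00
  R$66.60 + 11.7% × (R$4,870.00 − R$1,800.00) = R$66.60 + 11.7% × R$3,070.00 = R$425.79
Long-Term Care Levy: YTD R$119,016.00 ≥ cap R$106,900.00 → R$0.00
Total: R$425.79 + R$0.00 = R$425.79

R$425.79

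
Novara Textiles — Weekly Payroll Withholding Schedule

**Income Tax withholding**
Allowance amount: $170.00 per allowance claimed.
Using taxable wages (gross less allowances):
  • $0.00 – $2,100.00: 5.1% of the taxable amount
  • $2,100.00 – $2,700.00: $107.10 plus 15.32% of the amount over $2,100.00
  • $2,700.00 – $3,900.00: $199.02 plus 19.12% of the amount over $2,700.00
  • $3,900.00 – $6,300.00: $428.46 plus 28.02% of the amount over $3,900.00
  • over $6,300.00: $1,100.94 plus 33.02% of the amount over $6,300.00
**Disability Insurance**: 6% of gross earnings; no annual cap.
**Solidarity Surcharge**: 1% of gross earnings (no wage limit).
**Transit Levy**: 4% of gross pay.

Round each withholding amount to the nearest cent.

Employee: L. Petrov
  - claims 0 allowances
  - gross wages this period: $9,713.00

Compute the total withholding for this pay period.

$3,296.34

Income Tax: taxable = $9,713.00
  $1,100.94 + 33.02% × ($9,713.00 − $6,300.00) = $1,100.94 + 33.02% × $3,413.00 = $2,227.91
Disability Insurance: 6% × $9,713.00 = $582.78
Solidarity Surcharge: 1% × $9,713.00 = $97.13
Transit Levy: 4% × $9,713.00 = $388.52
Total: $2,227.91 + $582.78 + $97.13 + $388.52 = $3,296.34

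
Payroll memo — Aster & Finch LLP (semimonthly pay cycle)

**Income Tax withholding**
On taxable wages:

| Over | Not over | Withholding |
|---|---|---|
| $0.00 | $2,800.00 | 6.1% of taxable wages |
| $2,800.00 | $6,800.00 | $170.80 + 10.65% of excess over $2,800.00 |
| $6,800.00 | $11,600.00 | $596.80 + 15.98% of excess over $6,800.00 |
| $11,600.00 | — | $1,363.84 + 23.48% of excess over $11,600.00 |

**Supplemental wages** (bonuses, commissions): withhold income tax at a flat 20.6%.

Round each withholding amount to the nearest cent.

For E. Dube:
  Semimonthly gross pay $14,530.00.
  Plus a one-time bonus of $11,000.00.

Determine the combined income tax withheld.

Income Tax: taxable = $14,530.00
  $1,363.84 + 23.48% × ($14,530.00 − $11,600.00) = $1,363.84 + 23.48% × $2,930.00 = $2,051.80
Supplemental (20.6% flat on bonus): 20.6% × $11,000.00 = $2,266.00
Total income tax: $2,051.80 + $2,266.00 = $4,317.80

$4,317.80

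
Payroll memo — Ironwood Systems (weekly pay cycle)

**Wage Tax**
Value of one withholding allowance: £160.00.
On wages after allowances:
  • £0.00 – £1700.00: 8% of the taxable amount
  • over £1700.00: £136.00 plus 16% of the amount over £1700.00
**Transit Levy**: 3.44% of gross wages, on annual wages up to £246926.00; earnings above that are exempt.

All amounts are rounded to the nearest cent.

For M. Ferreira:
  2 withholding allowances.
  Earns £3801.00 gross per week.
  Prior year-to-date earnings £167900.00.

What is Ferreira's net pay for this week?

£3249.29

Wage Tax: taxable = £3801.00 − 2×£160.00 = £3481.00
  £136.00 + 16% × (£3481.00 − £1700.00) = £136.00 + 16% × £1781.00 = £420.96
Transit Levy: 3.44% × £3801.00 = £130.75
Total withheld: £420.96 + £130.75 = £551.71
Net pay: £3801.00 − £551.71 = £3249.29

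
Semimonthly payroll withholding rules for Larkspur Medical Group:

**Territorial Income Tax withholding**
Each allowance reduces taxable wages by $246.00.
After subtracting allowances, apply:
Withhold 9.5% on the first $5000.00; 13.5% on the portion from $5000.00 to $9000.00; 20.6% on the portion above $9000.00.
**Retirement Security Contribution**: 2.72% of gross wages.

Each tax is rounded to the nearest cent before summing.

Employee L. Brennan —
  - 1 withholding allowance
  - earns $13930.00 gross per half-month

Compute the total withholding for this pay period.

Territorial Income Tax: taxable = $13930.00 − 1×$246.00 = $13684.00
  $1015.00 + 20.6% × ($13684.00 − $9000.00) = $1015.00 + 20.6% × $4684.00 = $1979.90
Retirement Security Contribution: 2.72% × $13930.00 = $378.90
Total: $1979.90 + $378.90 = $2358.80

$2358.80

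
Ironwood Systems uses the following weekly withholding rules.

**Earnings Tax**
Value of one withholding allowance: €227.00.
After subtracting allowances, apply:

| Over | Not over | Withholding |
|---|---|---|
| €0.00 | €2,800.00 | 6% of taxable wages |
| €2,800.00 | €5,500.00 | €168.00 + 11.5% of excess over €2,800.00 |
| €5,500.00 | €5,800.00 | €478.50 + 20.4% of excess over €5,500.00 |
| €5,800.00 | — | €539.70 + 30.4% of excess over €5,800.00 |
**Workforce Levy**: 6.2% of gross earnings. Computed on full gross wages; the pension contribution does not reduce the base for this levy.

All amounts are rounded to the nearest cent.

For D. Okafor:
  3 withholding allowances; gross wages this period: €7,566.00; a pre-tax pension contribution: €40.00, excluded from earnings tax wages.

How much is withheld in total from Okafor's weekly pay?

€1,326.47

Earnings Tax: taxable = €7,566.00 − €40.00 − 3×€227.00 = €6,845.00
  €539.70 + 30.4% × (€6,845.00 − €5,800.00) = €539.70 + 30.4% × €1,045.00 = €857.38
Workforce Levy: 6.2% × €7,566.00 = €469.09
Total: €857.38 + €469.09 = €1,326.47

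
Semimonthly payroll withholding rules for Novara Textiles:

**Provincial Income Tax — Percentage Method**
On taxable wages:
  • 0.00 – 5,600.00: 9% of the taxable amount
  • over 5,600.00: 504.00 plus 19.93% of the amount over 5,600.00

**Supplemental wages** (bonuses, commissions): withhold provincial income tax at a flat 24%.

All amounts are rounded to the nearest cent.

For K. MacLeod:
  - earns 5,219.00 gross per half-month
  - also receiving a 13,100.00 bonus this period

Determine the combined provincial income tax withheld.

Provincial Income Tax: taxable = 5,219.00
  9% × 5,219.00 = 469.71
Supplemental (24% flat on bonus): 24% × 13,100.00 = 3,144.00
Total provincial income tax: 469.71 + 3,144.00 = 3,613.71

3,613.71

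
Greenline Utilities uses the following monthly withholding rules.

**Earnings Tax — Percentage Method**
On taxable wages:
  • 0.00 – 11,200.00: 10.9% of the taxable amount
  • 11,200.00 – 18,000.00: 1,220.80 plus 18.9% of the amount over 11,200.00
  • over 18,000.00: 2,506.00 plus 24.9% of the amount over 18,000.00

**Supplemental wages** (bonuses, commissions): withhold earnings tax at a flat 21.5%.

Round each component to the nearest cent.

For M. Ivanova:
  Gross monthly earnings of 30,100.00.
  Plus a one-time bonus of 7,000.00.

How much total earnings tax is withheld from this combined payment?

Earnings Tax: taxable = 30,100.00
  2,506.00 + 24.9% × (30,100.00 − 18,000.00) = 2,506.00 + 24.9% × 12,100.00 = 5,518.90
Supplemental (21.5% flat on bonus): 21.5% × 7,000.00 = 1,505.00
Total earnings tax: 5,518.90 + 1,505.00 = 7,023.90

7,023.90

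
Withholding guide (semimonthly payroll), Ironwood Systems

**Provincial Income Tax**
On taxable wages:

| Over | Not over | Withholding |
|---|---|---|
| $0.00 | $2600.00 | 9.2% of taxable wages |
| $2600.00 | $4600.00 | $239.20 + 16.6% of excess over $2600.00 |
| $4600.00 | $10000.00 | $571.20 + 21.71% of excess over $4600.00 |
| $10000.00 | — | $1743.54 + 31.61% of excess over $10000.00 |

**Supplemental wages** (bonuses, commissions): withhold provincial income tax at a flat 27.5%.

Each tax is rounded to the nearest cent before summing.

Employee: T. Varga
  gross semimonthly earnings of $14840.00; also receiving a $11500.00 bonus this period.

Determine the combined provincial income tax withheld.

$6435.96

Provincial Income Tax: taxable = $14840.00
  $1743.54 + 31.61% × ($14840.00 − $10000.00) = $1743.54 + 31.61% × $4840.00 = $3273.46
Supplemental (27.5% flat on bonus): 27.5% × $11500.00 = $3162.50
Total provincial income tax: $3273.46 + $3162.50 = $6435.96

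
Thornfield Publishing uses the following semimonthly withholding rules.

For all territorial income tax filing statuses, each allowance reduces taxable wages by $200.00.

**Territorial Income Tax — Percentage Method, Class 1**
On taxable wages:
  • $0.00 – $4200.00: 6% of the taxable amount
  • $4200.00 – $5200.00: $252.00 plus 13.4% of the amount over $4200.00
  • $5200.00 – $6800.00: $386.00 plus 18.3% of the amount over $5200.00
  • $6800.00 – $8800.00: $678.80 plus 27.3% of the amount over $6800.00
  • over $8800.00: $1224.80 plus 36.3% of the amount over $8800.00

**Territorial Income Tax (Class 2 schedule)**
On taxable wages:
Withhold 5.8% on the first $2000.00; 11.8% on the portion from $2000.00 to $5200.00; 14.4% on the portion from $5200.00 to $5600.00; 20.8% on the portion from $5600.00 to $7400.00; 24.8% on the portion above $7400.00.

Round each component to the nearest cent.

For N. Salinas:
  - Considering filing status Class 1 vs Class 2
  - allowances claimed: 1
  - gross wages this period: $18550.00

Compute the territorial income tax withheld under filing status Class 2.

Territorial Income Tax (Class 2): taxable = $18550.00 − 1×$200.00 = $18350.00
  $925.60 + 24.8% × ($18350.00 − $7400.00) = $925.60 + 24.8% × $10950.00 = $3641.20

$3641.20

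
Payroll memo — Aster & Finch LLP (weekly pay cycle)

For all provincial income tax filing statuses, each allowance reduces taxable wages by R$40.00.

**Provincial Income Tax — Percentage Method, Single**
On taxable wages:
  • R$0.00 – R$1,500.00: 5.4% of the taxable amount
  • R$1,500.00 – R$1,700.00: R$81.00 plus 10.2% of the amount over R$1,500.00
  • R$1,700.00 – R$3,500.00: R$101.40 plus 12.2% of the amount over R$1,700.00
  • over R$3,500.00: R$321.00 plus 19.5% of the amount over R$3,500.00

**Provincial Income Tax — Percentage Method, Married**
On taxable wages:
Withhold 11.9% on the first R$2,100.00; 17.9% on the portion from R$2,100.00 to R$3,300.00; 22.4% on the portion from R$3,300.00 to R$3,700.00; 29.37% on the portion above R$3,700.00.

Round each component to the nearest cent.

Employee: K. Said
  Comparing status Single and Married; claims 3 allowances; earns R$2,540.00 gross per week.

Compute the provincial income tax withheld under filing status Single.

R$189.24

Provincial Income Tax (Single): taxable = R$2,540.00 − 3×R$40.00 = R$2,420.00
  R$101.40 + 12.2% × (R$2,420.00 − R$1,700.00) = R$101.40 + 12.2% × R$720.00 = R$189.24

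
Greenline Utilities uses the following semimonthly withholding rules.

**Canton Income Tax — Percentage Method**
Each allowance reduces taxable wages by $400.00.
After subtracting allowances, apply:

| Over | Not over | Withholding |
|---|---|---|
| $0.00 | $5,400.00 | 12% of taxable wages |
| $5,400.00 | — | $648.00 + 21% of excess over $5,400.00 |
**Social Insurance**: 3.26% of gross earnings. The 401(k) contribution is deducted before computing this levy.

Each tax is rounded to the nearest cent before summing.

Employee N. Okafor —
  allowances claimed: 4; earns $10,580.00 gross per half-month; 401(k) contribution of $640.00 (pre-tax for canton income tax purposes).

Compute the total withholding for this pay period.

$1,589.44

Canton Income Tax: taxable = $10,580.00 − $640.00 − 4×$400.00 = $8,340.00
  $648.00 + 21% × ($8,340.00 − $5,400.00) = $648.00 + 21% × $2,940.00 = $1,265.40
Social Insurance: 3.26% × $9,940.00 = $324.04
Total: $1,265.40 + $324.04 = $1,589.44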